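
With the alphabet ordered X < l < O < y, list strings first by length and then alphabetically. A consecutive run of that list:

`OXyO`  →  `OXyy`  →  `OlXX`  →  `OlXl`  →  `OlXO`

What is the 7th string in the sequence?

OllX

Stepping forward 2 times from OlXO: OlXO → OlXy, then the target.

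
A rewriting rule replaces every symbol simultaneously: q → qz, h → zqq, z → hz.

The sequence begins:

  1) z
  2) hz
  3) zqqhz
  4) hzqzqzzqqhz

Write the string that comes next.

Rewriting each symbol of hzqzqzzqqhz: h→zqq, z→hz, q→qz, z→hz, q→qz, z→hz, z→hz, q→qz, q→qz, h→zqq, z→hz, which concatenates to zqq hz qz hz qz hz hz qz qz zqq hz.

zqqhzqzhzqzhzhzqzqzzqqhz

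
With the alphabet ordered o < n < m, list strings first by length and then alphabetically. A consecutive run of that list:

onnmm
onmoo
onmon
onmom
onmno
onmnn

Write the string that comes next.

The successor of onmnn increments the rightmost position that isn't already m and resets every position after it to o.

onmnm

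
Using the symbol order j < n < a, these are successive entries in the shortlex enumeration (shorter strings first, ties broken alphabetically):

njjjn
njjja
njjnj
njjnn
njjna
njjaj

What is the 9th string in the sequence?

njnjj

Stepping forward 3 times from njjaj: njjaj → njjan → njjaa, then the target.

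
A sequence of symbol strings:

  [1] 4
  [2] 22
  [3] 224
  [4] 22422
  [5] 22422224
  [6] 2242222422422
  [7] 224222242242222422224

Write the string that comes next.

2242222422422224222242242222422422

Each term (from the third on) is the previous term followed by the one before it: term 3 = 22·4 = 224.
The next term joins 224222242242222422224 and 2242222422422.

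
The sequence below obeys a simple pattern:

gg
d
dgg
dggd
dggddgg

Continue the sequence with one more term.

dggddggdggd

From term 3 onward, concatenate the last term with the second-to-last: d·gg = dgg, dgg·d = dggd, …
The next term joins dggddgg and dggd.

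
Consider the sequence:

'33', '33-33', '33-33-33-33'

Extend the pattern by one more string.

Every step duplicates the string with '-' between the halves.
Doubling 33-33-33-33 with '-' between the halves:

33-33-33-33-33-33-33-33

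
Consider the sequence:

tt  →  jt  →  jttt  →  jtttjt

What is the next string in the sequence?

Each term (from the third on) is the previous term followed by the one before it: term 3 = jt·tt = jttt.
The next term joins jtttjt and jttt.

jtttjtjttt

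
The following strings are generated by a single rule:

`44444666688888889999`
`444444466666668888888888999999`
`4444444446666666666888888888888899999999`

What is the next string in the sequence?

Reading off run lengths: 4 runs 5, 7, 9; 6 runs 4, 7, 10; 8 runs 7, 10, 13; 9 runs 4, 6, 8 — each is linear in n, where the shown terms are n = 2, 3, 4.
Setting n = 5 gives 11, 13, 16, 10 characters in each block.

44444444444666666666666688888888888888889999999999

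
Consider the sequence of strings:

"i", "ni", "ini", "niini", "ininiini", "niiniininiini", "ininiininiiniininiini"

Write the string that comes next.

Each term (from the third on) is the two preceding terms concatenated in order: term 3 = i·ni = ini.
So term 8 is niiniininiini·ininiininiiniininiini.

niiniininiiniininiininiiniininiini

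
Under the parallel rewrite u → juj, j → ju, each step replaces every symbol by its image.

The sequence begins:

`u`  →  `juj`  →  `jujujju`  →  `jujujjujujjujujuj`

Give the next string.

Rewriting the 17 symbols of jujujjujujjujujuj one by one yields ju juj ju juj ju ju juj ju juj ju ju juj ju juj ju juj ju; concatenated:

jujujjujujjujujujjujujjujujujjujujjujujju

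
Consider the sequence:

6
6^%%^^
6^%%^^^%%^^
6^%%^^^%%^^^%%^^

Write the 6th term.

Each term is the previous one with ^%%^^ appended.
From 6^%%^^^%%^^^%%^^, 2 further steps: 6^%%^^^%%^^^%%^^ → 6^%%^^^%%^^^%%^^^%%^^ → (answer).

6^%%^^^%%^^^%%^^^%%^^^%%^^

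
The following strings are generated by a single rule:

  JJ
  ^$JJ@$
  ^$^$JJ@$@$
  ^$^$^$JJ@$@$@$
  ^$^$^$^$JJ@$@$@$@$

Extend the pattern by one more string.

s(k+1) = ^$·s(k)·@$, so each term gains ^$ as a prefix and @$ as a suffix.
Applying this once more to ^$^$^$^$JJ@$@$@$@$:

^$^$^$^$^$JJ@$@$@$@$@$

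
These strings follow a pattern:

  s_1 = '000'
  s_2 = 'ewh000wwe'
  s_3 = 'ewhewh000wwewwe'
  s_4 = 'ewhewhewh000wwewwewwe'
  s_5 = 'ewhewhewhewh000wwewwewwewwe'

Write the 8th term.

ewhewhewhewhewhewhewh000wwewwewwewwewwewwewwe

Every step adds ewh to the front and wwe to the end of the previous string.
From ewhewhewhewh000wwewwewwewwe, 3 further steps: ewhewhewhewh000wwewwewwewwe → ewhewhewhewhewh000wwewwewwewwewwe → ewhewhewhewhewhewh000wwewwewwewwewwewwe → (answer).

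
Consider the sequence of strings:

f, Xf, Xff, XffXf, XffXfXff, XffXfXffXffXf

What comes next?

This is a Fibonacci-style word recurrence s(k) = s(k−1)·s(k−2): e.g. Xf·f = Xff.
The next term joins XffXfXffXffXf and XffXfXff.

XffXfXffXffXfXffXfXff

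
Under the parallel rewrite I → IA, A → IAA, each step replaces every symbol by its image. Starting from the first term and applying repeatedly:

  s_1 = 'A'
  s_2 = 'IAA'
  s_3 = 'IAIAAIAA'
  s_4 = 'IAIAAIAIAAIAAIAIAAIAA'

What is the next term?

φ(IAIAAIAIAAIAAIAIAAIAA) expands symbol-by-symbol to IA IAA IA IAA IAA IA IAA IA IAA IAA IA IAA IAA IA IAA IA IAA IAA IA IAA IAA; joining the 21 pieces gives the next term.

IAIAAIAIAAIAAIAIAAIAIAAIAAIAIAAIAAIAIAAIAIAAIAAIAIAAIAA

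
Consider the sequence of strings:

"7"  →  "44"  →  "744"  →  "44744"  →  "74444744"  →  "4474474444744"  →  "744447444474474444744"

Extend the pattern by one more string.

This is a Fibonacci-style word recurrence s(k) = s(k−2)·s(k−1): e.g. 7·44 = 744.
The next term joins 4474474444744 and 744447444474474444744.

4474474444744744447444474474444744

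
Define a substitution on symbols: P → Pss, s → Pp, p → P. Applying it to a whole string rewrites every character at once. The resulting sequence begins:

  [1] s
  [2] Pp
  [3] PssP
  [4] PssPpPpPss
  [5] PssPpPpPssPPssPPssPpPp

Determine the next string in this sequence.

PssPpPpPssPPssPPssPpPpPssPssPpPpPssPssPpPpPssPPssP

φ(PssPpPpPssPPssPPssPpPp) expands symbol-by-symbol to Pss Pp Pp Pss P Pss P Pss Pp Pp Pss Pss Pp Pp Pss Pss Pp Pp Pss P Pss P; joining the 22 pieces gives the next term.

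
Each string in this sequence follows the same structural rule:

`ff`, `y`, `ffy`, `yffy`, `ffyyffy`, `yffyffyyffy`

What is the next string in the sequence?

From term 3 onward, concatenate the second-to-last term with the last: ff·y = ffy, y·ffy = yffy, …
Continuing: ffyyffy · yffyffyyffy gives term 7.

ffyyffyyffyffyyffy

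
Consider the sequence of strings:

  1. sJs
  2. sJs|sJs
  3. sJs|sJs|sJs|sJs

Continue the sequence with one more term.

Every step duplicates the string with '|' between the halves.
So the next term is two copies of sJs|sJs|sJs|sJs with '|' between the halves.

sJs|sJs|sJs|sJs|sJs|sJs|sJs|sJs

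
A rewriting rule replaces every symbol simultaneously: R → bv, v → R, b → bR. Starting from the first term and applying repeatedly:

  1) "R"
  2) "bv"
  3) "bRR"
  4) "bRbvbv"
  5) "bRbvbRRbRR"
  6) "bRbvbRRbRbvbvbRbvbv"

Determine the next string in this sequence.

bRbvbRRbRbvbvbRbvbRRbRRbRbvbRRbRR

Replace each of the 19 characters of bRbvbRRbRbvbvbRbvbv in place — bR bv bR R bR bv bv bR bv bR R bR R bR bv bR R bR R — and concatenate.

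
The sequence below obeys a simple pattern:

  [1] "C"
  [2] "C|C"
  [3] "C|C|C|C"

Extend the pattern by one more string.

Every step duplicates the string with '|' between the halves.
One more doubling of C|C|C|C gives the answer.

C|C|C|C|C|C|C|C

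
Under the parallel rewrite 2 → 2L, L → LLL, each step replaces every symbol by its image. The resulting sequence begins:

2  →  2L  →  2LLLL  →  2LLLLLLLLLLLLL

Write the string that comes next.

φ(2LLLLLLLLLLLLL) expands symbol-by-symbol to 2L LLL LLL LLL LLL LLL LLL LLL LLL LLL LLL LLL LLL LLL; joining the 14 pieces gives the next term.

2LLLLLLLLLLLLLLLLLLLLLLLLLLLLLLLLLLLLLLLL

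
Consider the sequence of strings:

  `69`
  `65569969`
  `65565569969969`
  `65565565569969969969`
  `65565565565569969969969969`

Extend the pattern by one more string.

Each term wraps the previous one in 655 on the left and 969 on the right.
Applying this once more to 65565565565569969969969969:

65565565565565569969969969969969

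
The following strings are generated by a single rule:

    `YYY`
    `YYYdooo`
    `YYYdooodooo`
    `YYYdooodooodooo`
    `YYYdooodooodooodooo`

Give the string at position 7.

Every step adds dooo to the end: s(k+1) = s(k)·dooo.
From YYYdooodooodooodooo, 2 further steps: YYYdooodooodooodooo → YYYdooodooodooodooodooo → (answer).

YYYdooodooodooodooodooodooo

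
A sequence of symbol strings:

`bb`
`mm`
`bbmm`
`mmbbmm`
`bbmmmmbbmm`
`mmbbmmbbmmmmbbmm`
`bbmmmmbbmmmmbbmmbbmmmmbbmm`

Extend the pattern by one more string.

mmbbmmbbmmmmbbmmbbmmmmbbmmmmbbmmbbmmmmbbmm

From term 3 onward, concatenate the second-to-last term with the last: bb·mm = bbmm, mm·bbmm = mmbbmm, …
The next term joins mmbbmmbbmmmmbbmm and bbmmmmbbmmmmbbmmbbmmmmbbmm.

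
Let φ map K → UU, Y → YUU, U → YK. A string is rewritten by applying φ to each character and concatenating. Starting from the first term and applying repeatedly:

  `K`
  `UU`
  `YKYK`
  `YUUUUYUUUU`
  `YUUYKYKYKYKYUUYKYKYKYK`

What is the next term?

Rewriting the 22 symbols of YUUYKYKYKYKYUUYKYKYKYK one by one yields YUU YK YK YUU UU YUU UU YUU UU YUU UU YUU YK YK YUU UU YUU UU YUU UU YUU UU; concatenated:

YUUYKYKYUUUUYUUUUYUUUUYUUUUYUUYKYKYUUUUYUUUUYUUUUYUUUU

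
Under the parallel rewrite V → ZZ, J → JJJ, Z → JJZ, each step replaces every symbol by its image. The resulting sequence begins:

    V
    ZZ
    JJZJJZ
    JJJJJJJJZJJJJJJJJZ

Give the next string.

Rewriting the 18 symbols of JJJJJJJJZJJJJJJJJZ one by one yields JJJ JJJ JJJ JJJ JJJ JJJ JJJ JJJ JJZ JJJ JJJ JJJ JJJ JJJ JJJ JJJ JJJ JJZ; concatenated:

JJJJJJJJJJJJJJJJJJJJJJJJJJZJJJJJJJJJJJJJJJJJJJJJJJJJJZ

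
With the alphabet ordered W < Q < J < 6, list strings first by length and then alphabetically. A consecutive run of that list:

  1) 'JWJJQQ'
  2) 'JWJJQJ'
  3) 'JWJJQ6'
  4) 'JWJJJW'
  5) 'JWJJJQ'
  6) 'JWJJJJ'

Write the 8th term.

Stepping forward 2 times from JWJJJJ: JWJJJJ → JWJJJ6, then the target.

JWJJ6W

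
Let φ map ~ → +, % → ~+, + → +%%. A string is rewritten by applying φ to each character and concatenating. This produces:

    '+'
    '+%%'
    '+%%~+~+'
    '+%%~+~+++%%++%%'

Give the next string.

Applying the rule to each of the 15 symbols of +%%~+~+++%%++%% gives the pieces +%% ~+ ~+ + +%% + +%% +%% +%% ~+ ~+ +%% +%% ~+ ~+, which concatenate to the answer.

+%%~+~+++%%++%%+%%+%%~+~++%%+%%~+~+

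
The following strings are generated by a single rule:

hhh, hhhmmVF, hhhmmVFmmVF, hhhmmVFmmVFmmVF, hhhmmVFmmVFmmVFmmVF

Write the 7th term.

hhhmmVFmmVFmmVFmmVFmmVFmmVF

Every step adds mmVF to the end: s(k+1) = s(k)·mmVF.
From hhhmmVFmmVFmmVFmmVF, 2 further steps: hhhmmVFmmVFmmVFmmVF → hhhmmVFmmVFmmVFmmVFmmVF → (answer).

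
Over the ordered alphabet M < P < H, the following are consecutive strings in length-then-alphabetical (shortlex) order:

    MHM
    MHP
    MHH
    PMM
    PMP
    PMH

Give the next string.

PPM

Find the rightmost character of PMH below H, bump it to the next letter, and reset everything to its right to M.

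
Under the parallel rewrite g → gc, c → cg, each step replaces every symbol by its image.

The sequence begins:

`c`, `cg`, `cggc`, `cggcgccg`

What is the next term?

Apply φ to cggcgccg symbol by symbol: c→cg, g→gc, g→gc, c→cg, g→gc, c→cg, c→cg, g→gc; joined: cg gc gc cg gc cg cg gc.

cggcgccggccgcggc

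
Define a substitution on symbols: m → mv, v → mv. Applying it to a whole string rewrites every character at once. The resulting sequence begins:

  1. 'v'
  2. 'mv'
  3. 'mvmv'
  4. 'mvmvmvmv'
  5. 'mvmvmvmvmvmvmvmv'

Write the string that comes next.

mvmvmvmvmvmvmvmvmvmvmvmvmvmvmvmv

φ(mvmvmvmvmvmvmvmv) expands symbol-by-symbol to mv mv mv mv mv mv mv mv mv mv mv mv mv mv mv mv; joining the 16 pieces gives the next term.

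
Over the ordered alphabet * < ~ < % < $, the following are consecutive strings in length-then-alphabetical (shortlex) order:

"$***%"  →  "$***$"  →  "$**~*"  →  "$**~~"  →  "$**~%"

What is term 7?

Advancing 2 positions from $**~% through $**~% → $**~$ reaches term 7.

$**%*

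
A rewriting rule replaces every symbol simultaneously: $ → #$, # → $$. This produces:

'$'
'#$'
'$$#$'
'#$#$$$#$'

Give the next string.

Expanding #$#$$$#$: #→$$, $→#$, #→$$, $→#$, $→#$, $→#$, #→$$, $→#$. Concatenated: $$ #$ $$ #$ #$ #$ $$ #$.

$$#$$$#$#$#$$$#$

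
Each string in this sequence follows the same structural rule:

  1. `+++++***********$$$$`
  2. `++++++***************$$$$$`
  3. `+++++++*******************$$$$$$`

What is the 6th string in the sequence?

Each string has the form +^{n+3} *^{4n+3} $^{n+2}, where the shown terms are n = 2, 3, 4.
At n = 7 the blocks have lengths 10, 31, 9.

++++++++++*******************************$$$$$$$$$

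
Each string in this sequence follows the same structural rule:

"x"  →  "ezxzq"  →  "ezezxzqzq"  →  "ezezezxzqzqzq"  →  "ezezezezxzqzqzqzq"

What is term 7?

Every step adds ez to the front and zq to the end of the previous string.
From ezezezezxzqzqzqzq, 2 further steps: ezezezezxzqzqzqzq → ezezezezezxzqzqzqzqzq → (answer).

ezezezezezezxzqzqzqzqzqzq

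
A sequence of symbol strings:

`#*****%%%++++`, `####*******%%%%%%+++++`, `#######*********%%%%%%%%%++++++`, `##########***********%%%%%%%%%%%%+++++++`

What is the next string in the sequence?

#############*************%%%%%%%%%%%%%%%++++++++

Term n consists of 3n-2 #'s, followed by 2n+3 *'s, followed by 3n %'s, followed by n+3 +'s (n = 1, 2, …).
For the next term, n = 5, so the run lengths are 13, 13, 15, 8.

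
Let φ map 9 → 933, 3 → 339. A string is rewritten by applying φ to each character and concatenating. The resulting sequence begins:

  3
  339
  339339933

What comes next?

339339933339339933933339339

Apply φ to 339339933 symbol by symbol: 3→339, 3→339, 9→933, 3→339, 3→339, 9→933, 9→933, 3→339, 3→339; joined: 339 339 933 339 339 933 933 339 339.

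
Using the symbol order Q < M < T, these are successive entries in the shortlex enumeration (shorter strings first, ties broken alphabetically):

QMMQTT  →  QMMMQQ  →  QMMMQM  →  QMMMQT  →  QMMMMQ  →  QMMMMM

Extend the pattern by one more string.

QMMMMT

Find the rightmost character of QMMMMM below T, bump it to the next letter, and reset everything to its right to Q.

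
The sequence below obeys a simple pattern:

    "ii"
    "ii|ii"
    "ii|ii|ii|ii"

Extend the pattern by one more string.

Each string is two copies of the previous one joined by '|'.
One more doubling of ii|ii|ii|ii gives the answer.

ii|ii|ii|ii|ii|ii|ii|ii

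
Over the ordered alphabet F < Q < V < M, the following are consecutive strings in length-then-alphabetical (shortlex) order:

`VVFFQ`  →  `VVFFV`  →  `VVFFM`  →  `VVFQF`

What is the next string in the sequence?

Treat VVFQF as a base-4 numeral over the given alphabet and add one, carrying through any trailing M's.

VVFQQ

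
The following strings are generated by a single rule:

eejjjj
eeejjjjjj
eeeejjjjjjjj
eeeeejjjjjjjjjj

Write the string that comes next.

Term n consists of n e's, followed by 2n j's, where the shown terms are n = 2, 3, 4, 5.
Setting n = 6 gives 6, 12 characters in each block.

eeeeeejjjjjjjjjjjj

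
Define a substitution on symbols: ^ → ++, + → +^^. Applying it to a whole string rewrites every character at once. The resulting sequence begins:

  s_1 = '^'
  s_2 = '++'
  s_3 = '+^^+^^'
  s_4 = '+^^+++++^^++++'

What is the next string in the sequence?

Rewriting the 14 symbols of +^^+++++^^++++ one by one yields +^^ ++ ++ +^^ +^^ +^^ +^^ +^^ ++ ++ +^^ +^^ +^^ +^^; concatenated:

+^^+++++^^+^^+^^+^^+^^+++++^^+^^+^^+^^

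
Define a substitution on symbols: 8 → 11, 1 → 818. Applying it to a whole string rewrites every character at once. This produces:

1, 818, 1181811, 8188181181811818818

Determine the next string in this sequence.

11818111181811818818118181181881811818111181811

φ(8188181181811818818) expands symbol-by-symbol to 11 818 11 11 818 11 818 818 11 818 11 818 818 11 818 11 11 818 11; joining the 19 pieces gives the next term.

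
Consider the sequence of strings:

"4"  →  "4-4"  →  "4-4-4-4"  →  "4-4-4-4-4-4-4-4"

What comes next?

Each string is two copies of the previous one joined by '-'.
Doubling 4-4-4-4-4-4-4-4 with '-' between the halves:

4-4-4-4-4-4-4-4-4-4-4-4-4-4-4-4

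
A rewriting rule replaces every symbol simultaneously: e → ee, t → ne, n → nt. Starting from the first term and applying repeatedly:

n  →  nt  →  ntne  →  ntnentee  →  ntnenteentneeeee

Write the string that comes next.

ntnenteentneeeeentnenteeeeeeeeee

Applying the rule to each of the 16 symbols of ntnenteentneeeee gives the pieces nt ne nt ee nt ne ee ee nt ne nt ee ee ee ee ee, which concatenate to the answer.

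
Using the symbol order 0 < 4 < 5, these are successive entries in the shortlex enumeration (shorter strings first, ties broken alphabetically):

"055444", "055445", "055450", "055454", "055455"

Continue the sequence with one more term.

The successor of 055455 increments the rightmost position that isn't already 5 and resets every position after it to 0.

055500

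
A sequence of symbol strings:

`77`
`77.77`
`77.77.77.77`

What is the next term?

Each string is two copies of the previous one joined by '.'.
Doubling 77.77.77.77 with '.' between the halves:

77.77.77.77.77.77.77.77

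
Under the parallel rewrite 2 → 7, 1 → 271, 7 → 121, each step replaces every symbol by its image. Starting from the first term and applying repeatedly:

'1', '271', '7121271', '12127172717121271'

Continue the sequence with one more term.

φ(12127172717121271) expands symbol-by-symbol to 271 7 271 7 121 271 121 7 121 271 121 271 7 271 7 121 271; joining the 17 pieces gives the next term.

27172717121271121712127112127172717121271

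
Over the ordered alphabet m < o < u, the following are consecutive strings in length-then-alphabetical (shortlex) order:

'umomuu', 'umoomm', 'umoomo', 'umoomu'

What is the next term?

The successor of umoomu increments the rightmost position that isn't already u and resets every position after it to m.

umooom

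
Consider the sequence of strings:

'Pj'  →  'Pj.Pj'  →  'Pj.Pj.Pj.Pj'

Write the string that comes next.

Each string is two copies of the previous one joined by '.'.
Doubling Pj.Pj.Pj.Pj with '.' between the halves:

Pj.Pj.Pj.Pj.Pj.Pj.Pj.Pj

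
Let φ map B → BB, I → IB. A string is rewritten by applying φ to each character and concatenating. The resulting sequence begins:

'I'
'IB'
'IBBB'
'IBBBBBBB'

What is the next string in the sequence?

Apply φ to IBBBBBBB symbol by symbol: I→IB, B→BB, B→BB, B→BB, B→BB, B→BB, B→BB, B→BB; joined: IB BB BB BB BB BB BB BB.

IBBBBBBBBBBBBBBB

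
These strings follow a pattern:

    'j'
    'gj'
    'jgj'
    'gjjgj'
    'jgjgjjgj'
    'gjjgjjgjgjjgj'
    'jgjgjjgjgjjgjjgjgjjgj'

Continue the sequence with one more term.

This is a Fibonacci-style word recurrence s(k) = s(k−2)·s(k−1): e.g. j·gj = jgj.
So term 8 is gjjgjjgjgjjgj·jgjgjjgjgjjgjjgjgjjgj.

gjjgjjgjgjjgjjgjgjjgjgjjgjjgjgjjgj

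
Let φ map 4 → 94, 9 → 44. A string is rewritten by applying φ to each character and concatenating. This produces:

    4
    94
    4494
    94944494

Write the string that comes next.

Expanding 94944494: 9→44, 4→94, 9→44, 4→94, 4→94, 4→94, 9→44, 4→94. Concatenated: 44 94 44 94 94 94 44 94.

4494449494944494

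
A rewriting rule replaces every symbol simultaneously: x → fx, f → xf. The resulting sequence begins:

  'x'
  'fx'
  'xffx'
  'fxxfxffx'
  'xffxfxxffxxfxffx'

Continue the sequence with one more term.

fxxfxffxxffxfxxfxffxfxxffxxfxffx

Replace each of the 16 characters of xffxfxxffxxfxffx in place — fx xf xf fx xf fx fx xf xf fx fx xf fx xf xf fx — and concatenate.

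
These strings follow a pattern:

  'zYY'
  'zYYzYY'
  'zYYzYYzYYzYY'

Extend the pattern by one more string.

Every step duplicates the string.
So the next term is two copies of zYYzYYzYYzYY.

zYYzYYzYYzYYzYYzYYzYYzYY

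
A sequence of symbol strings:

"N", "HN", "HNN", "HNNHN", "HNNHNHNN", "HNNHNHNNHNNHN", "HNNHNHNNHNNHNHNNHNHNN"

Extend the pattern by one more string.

Each term (from the third on) is the previous term followed by the one before it: term 3 = HN·N = HNN.
The next term joins HNNHNHNNHNNHNHNNHNHNN and HNNHNHNNHNNHN.

HNNHNHNNHNNHNHNNHNHNNHNNHNHNNHNNHN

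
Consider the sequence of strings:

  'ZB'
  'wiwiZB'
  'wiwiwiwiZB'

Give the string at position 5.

wiwiwiwiwiwiwiwiZB

Every step adds wiwi at the front: s(k+1) = wiwi·s(k).
From wiwiwiwiZB, 2 further steps: wiwiwiwiZB → wiwiwiwiwiwiZB → (answer).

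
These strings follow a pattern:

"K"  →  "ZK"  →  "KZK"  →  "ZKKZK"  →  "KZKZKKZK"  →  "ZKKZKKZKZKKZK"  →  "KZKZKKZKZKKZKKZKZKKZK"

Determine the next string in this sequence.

Each term (from the third on) is the two preceding terms concatenated in order: term 3 = K·ZK = KZK.
Continuing: ZKKZKKZKZKKZK · KZKZKKZKZKKZKKZKZKKZK gives term 8.

ZKKZKKZKZKKZKKZKZKKZKZKKZKKZKZKKZK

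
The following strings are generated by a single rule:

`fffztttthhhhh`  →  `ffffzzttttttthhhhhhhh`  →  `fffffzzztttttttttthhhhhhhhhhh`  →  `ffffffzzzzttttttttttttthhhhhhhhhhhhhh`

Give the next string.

The n-th term is n+2 f's then n z's then 3n+1 t's then 3n+2 h's (n = 1, 2, …).
For the next term, n = 5, so the run lengths are 7, 5, 16, 17.

fffffffzzzzztttttttttttttttthhhhhhhhhhhhhhhhh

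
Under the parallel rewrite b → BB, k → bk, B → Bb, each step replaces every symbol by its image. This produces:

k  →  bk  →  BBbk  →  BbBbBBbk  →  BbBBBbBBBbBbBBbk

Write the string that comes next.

BbBBBbBbBbBBBbBbBbBBBbBBBbBbBBbk

Replace each of the 16 characters of BbBBBbBBBbBbBBbk in place — Bb BB Bb Bb Bb BB Bb Bb Bb BB Bb BB Bb Bb BB bk — and concatenate.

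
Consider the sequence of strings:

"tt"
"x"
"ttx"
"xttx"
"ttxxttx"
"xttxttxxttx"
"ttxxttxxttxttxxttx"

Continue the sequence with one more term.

xttxttxxttxttxxttxxttxttxxttx

This is a Fibonacci-style word recurrence s(k) = s(k−2)·s(k−1): e.g. tt·x = ttx.
So term 8 is xttxttxxttx·ttxxttxxttxttxxttx.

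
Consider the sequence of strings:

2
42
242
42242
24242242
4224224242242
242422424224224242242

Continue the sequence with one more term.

4224224242242242422424224224242242

Each term (from the third on) is the two preceding terms concatenated in order: term 3 = 2·42 = 242.
So term 8 is 4224224242242·242422424224224242242.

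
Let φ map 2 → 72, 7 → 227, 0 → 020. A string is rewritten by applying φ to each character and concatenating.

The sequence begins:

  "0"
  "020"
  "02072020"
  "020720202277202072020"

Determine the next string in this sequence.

Rewriting the 21 symbols of 020720202277202072020 one by one yields 020 72 020 227 72 020 72 020 72 72 227 227 72 020 72 020 227 72 020 72 020; concatenated:

020720202277202072020727222722772020720202277202072020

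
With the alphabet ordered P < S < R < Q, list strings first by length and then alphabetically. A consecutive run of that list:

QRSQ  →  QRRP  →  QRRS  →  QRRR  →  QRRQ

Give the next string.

Treat QRRQ as a base-4 numeral over the given alphabet and add one, carrying through any trailing Q's.

QRQP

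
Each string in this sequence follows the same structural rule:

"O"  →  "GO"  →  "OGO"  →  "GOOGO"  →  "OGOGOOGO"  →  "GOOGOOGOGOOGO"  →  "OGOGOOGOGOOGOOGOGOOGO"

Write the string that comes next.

GOOGOOGOGOOGOOGOGOOGOGOOGOOGOGOOGO

This is a Fibonacci-style word recurrence s(k) = s(k−2)·s(k−1): e.g. O·GO = OGO.
Continuing: GOOGOOGOGOOGO · OGOGOOGOGOOGOOGOGOOGO gives term 8.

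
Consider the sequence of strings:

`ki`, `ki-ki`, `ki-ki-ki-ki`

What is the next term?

ki-ki-ki-ki-ki-ki-ki-ki

s(k+1) = s(k)·-·s(k) — each term doubles the last with '-' between the halves.
One more doubling of ki-ki-ki-ki gives the answer.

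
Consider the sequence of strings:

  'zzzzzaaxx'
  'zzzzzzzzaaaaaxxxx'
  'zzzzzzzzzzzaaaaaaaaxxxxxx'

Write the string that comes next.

Each string has the form z^{3n+2} a^{3n-1} x^{2n} (n = 1, 2, …).
Setting n = 4 gives 14, 11, 8 characters in each block.

zzzzzzzzzzzzzzaaaaaaaaaaaxxxxxxxx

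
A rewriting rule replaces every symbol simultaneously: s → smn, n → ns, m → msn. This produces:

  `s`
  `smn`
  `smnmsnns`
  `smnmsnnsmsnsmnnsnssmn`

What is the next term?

Rewriting the 21 symbols of smnmsnnsmsnsmnnsnssmn one by one yields smn msn ns msn smn ns ns smn msn smn ns smn msn ns ns smn ns smn smn msn ns; concatenated:

smnmsnnsmsnsmnnsnssmnmsnsmnnssmnmsnnsnssmnnssmnsmnmsnns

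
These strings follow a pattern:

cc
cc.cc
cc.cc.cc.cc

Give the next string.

Every step duplicates the string with '.' between the halves.
So the next term is two copies of cc.cc.cc.cc with '.' between the halves.

cc.cc.cc.cc.cc.cc.cc.cc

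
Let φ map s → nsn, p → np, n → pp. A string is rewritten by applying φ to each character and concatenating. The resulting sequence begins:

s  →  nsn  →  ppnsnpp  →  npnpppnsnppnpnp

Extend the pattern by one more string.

φ(npnpppnsnppnpnp) expands symbol-by-symbol to pp np pp np np np pp nsn pp np np pp np pp np; joining the 15 pieces gives the next term.

ppnpppnpnpnpppnsnppnpnpppnpppnp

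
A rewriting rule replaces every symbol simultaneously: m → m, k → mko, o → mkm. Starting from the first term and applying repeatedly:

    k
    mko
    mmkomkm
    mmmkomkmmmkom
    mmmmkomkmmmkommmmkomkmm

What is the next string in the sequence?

φ(mmmmkomkmmmkommmmkomkmm) expands symbol-by-symbol to m m m m mko mkm m mko m m m mko mkm m m m m mko mkm m mko m m; joining the 23 pieces gives the next term.

mmmmmkomkmmmkommmmkomkmmmmmmkomkmmmkomm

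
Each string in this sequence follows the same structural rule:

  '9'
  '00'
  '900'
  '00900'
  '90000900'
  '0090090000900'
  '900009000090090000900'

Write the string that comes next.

From term 3 onward, concatenate the second-to-last term with the last: 9·00 = 900, 00·900 = 00900, …
The next term joins 0090090000900 and 900009000090090000900.

0090090000900900009000090090000900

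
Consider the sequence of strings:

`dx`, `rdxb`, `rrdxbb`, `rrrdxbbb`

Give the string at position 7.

rrrrrrdxbbbbbb

Every step adds r to the front and b to the end of the previous string.
From rrrdxbbb, 3 further steps: rrrdxbbb → rrrrdxbbbb → rrrrrdxbbbbb → (answer).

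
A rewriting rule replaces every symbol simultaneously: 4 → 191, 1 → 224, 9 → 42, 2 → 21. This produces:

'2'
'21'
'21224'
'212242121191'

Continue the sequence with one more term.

Expanding 212242121191: 2→21, 1→224, 2→21, 2→21, 4→191, 2→21, 1→224, 2→21, 1→224, 1→224, 9→42, 1→224. Concatenated: 21 224 21 21 191 21 224 21 224 224 42 224.

212242121191212242122422442224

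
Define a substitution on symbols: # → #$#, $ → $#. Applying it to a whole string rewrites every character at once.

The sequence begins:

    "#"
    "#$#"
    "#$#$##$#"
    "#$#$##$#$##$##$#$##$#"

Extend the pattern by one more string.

#$#$##$#$##$##$#$##$#$##$##$#$##$##$#$##$#$##$##$#$##$#

Applying the rule to each of the 21 symbols of #$#$##$#$##$##$#$##$# gives the pieces #$# $# #$# $# #$# #$# $# #$# $# #$# #$# $# #$# #$# $# #$# $# #$# #$# $# #$#, which concatenate to the answer.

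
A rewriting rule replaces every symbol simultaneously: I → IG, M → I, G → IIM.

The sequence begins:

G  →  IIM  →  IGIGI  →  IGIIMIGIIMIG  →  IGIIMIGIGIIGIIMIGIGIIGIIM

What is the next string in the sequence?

IGIIMIGIGIIGIIMIGIIMIGIGIIMIGIGIIGIIMIGIIMIGIGIIMIGIGI

φ(IGIIMIGIGIIGIIMIGIGIIGIIM) expands symbol-by-symbol to IG IIM IG IG I IG IIM IG IIM IG IG IIM IG IG I IG IIM IG IIM IG IG IIM IG IG I; joining the 25 pieces gives the next term.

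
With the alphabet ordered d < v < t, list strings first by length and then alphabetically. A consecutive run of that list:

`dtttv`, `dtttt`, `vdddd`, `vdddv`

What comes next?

vdddt

Find the rightmost character of vdddv below t, bump it to the next letter, and reset everything to its right to d.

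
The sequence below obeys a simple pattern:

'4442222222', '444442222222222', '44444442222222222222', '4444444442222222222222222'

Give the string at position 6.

The n-th term is 2n-1 4's then 3n+1 2's, where the shown terms are n = 2, 3, 4, 5.
For term 6, n = 7, so the run lengths are 13, 22.

44444444444442222222222222222222222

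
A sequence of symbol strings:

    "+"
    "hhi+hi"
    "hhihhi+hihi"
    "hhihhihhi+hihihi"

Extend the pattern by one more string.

hhihhihhihhi+hihihihi

Each term wraps the previous one in hhi on the left and hi on the right.
So the next term is hhi·hhihhihhi+hihihi·hi.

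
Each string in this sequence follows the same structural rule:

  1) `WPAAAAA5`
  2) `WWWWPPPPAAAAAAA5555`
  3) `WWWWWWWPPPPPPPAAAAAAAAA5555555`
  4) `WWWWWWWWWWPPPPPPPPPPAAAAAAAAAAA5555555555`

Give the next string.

Reading off run lengths: W runs 1, 4, 7, 10; P runs 1, 4, 7, 10; A runs 5, 7, 9, 11; 5 runs 1, 4, 7, 10 — each is linear in n (n = 1, 2, …).
Setting n = 5 gives 13, 13, 13, 13 characters in each block.

WWWWWWWWWWWWWPPPPPPPPPPPPPAAAAAAAAAAAAA5555555555555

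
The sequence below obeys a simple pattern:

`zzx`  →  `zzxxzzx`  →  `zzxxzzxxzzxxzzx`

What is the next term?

Every step duplicates the string with 'x' between the halves.
Doubling zzxxzzxxzzxxzzx with 'x' between the halves:

zzxxzzxxzzxxzzxxzzxxzzxxzzxxzzx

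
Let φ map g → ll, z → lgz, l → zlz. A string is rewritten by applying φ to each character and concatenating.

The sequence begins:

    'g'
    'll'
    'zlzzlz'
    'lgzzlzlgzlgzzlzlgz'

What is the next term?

Replace each of the 18 characters of lgzzlzlgzlgzzlzlgz in place — zlz ll lgz lgz zlz lgz zlz ll lgz zlz ll lgz lgz zlz lgz zlz ll lgz — and concatenate.

zlzlllgzlgzzlzlgzzlzlllgzzlzlllgzlgzzlzlgzzlzlllgz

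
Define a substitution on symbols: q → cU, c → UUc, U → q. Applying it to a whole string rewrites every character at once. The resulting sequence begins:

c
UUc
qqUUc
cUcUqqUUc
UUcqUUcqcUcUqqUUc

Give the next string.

Replace each of the 17 characters of UUcqUUcqcUcUqqUUc in place — q q UUc cU q q UUc cU UUc q UUc q cU cU q q UUc — and concatenate.

qqUUccUqqUUccUUUcqUUcqcUcUqqUUc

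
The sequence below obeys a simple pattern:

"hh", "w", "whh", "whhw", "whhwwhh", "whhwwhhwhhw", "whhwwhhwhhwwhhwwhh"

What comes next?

This is a Fibonacci-style word recurrence s(k) = s(k−1)·s(k−2): e.g. w·hh = whh.
So term 8 is whhwwhhwhhwwhhwwhh·whhwwhhwhhw.

whhwwhhwhhwwhhwwhhwhhwwhhwhhw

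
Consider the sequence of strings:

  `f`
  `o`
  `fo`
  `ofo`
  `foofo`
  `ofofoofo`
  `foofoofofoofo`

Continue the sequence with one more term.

Each term (from the third on) is the two preceding terms concatenated in order: term 3 = f·o = fo.
The next term joins ofofoofo and foofoofofoofo.

ofofoofofoofoofofoofo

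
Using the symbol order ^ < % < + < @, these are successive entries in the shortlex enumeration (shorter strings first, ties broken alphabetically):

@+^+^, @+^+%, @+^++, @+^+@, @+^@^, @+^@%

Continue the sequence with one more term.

@+^@+

The successor of @+^@% increments the rightmost position that isn't already @ and resets every position after it to ^.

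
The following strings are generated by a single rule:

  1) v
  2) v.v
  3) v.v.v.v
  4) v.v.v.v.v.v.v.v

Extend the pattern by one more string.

Every step duplicates the string with '.' between the halves.
One more doubling of v.v.v.v.v.v.v.v gives the answer.

v.v.v.v.v.v.v.v.v.v.v.v.v.v.v.v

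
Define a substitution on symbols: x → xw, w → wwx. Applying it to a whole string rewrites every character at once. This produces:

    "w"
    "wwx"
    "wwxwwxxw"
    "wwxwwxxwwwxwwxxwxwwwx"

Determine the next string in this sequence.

Rewriting the 21 symbols of wwxwwxxwwwxwwxxwxwwwx one by one yields wwx wwx xw wwx wwx xw xw wwx wwx wwx xw wwx wwx xw xw wwx xw wwx wwx wwx xw; concatenated:

wwxwwxxwwwxwwxxwxwwwxwwxwwxxwwwxwwxxwxwwwxxwwwxwwxwwxxw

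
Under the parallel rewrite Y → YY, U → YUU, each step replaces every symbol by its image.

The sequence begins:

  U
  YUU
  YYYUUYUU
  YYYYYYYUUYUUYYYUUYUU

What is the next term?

Rewriting the 20 symbols of YYYYYYYUUYUUYYYUUYUU one by one yields YY YY YY YY YY YY YY YUU YUU YY YUU YUU YY YY YY YUU YUU YY YUU YUU; concatenated:

YYYYYYYYYYYYYYYUUYUUYYYUUYUUYYYYYYYUUYUUYYYUUYUU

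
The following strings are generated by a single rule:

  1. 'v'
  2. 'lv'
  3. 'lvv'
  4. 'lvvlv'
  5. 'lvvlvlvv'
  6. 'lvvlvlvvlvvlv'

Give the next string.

From term 3 onward, concatenate the last term with the second-to-last: lv·v = lvv, lvv·lv = lvvlv, …
Continuing: lvvlvlvvlvvlv · lvvlvlvv gives term 7.

lvvlvlvvlvvlvlvvlvlvv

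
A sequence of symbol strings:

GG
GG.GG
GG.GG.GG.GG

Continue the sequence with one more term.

Each string is two copies of the previous one joined by '.'.
Doubling GG.GG.GG.GG with '.' between the halves:

GG.GG.GG.GG.GG.GG.GG.GG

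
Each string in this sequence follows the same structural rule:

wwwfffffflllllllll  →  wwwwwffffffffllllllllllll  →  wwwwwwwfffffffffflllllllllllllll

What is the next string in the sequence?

The n-th term is 2n-1 w's then 2n+2 f's then 3n+3 l's, where the shown terms are n = 2, 3, 4.
At n = 5 the blocks have lengths 9, 12, 18.

wwwwwwwwwffffffffffffllllllllllllllllll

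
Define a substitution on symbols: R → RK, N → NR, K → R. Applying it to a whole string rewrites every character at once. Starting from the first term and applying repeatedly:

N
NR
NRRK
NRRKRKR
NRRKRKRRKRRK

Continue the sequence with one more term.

Apply φ to NRRKRKRRKRRK symbol by symbol: N→NR, R→RK, R→RK, K→R, R→RK, K→R, R→RK, R→RK, K→R, R→RK, R→RK, K→R; joined: NR RK RK R RK R RK RK R RK RK R.

NRRKRKRRKRRKRKRRKRKR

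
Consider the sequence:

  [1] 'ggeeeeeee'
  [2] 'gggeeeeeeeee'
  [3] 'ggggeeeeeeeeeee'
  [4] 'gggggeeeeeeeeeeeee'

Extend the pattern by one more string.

Each string has the form g^{n-1} e^{2n+1}, where the shown terms are n = 3, 4, 5, 6.
At n = 7 the blocks have lengths 6, 15.

ggggggeeeeeeeeeeeeeee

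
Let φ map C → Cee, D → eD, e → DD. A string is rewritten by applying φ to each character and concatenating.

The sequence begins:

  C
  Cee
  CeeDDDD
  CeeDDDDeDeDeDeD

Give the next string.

CeeDDDDeDeDeDeDDDeDDDeDDDeDDDeD

Replace each of the 15 characters of CeeDDDDeDeDeDeD in place — Cee DD DD eD eD eD eD DD eD DD eD DD eD DD eD — and concatenate.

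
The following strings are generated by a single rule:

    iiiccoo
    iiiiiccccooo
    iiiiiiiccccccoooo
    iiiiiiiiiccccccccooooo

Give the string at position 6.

iiiiiiiiiiiiiccccccccccccooooooo

Term n consists of 2n+1 i's, followed by 2n c's, followed by n+1 o's (n = 1, 2, …).
For term 6, n = 6, so the run lengths are 13, 12, 7.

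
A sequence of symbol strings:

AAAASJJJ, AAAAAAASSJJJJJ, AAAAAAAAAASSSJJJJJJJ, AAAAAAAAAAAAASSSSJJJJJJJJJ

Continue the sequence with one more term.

The n-th term is 3n+1 A's then n S's then 2n+1 J's (n = 1, 2, …).
At n = 5 the blocks have lengths 16, 5, 11.

AAAAAAAAAAAAAAAASSSSSJJJJJJJJJJJ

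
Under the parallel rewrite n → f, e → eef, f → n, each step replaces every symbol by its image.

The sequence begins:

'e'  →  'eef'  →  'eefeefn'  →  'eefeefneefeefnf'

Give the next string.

φ(eefeefneefeefnf) expands symbol-by-symbol to eef eef n eef eef n f eef eef n eef eef n f n; joining the 15 pieces gives the next term.

eefeefneefeefnfeefeefneefeefnfn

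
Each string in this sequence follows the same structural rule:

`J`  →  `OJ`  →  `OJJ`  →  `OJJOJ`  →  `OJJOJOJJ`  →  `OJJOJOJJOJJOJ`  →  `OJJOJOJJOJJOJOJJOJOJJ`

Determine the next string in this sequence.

Each term (from the third on) is the previous term followed by the one before it: term 3 = OJ·J = OJJ.
The next term joins OJJOJOJJOJJOJOJJOJOJJ and OJJOJOJJOJJOJ.

OJJOJOJJOJJOJOJJOJOJJOJJOJOJJOJJOJ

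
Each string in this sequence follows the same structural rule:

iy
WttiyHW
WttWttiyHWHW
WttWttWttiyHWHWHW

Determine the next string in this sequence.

WttWttWttWttiyHWHWHWHW

Each term wraps the previous one in Wtt on the left and HW on the right.
One more step from WttWttWttiyHWHWHW gives the answer.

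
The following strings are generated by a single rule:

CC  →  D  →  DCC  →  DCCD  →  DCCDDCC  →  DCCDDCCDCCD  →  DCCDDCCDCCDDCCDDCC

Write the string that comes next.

From term 3 onward, concatenate the last term with the second-to-last: D·CC = DCC, DCC·D = DCCD, …
The next term joins DCCDDCCDCCDDCCDDCC and DCCDDCCDCCD.

DCCDDCCDCCDDCCDDCCDCCDDCCDCCD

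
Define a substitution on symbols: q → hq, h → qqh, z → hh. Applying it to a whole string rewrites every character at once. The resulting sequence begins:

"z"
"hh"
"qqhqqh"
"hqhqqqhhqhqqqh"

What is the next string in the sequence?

Rewriting the 14 symbols of hqhqqqhhqhqqqh one by one yields qqh hq qqh hq hq hq qqh qqh hq qqh hq hq hq qqh; concatenated:

qqhhqqqhhqhqhqqqhqqhhqqqhhqhqhqqqh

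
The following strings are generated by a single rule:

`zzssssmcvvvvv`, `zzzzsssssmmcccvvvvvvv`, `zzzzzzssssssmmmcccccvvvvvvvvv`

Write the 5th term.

The n-th term is 2n z's then n+3 s's then n m's then 2n-1 c's then 2n+3 v's (n = 1, 2, …).
Setting n = 5 gives 10, 8, 5, 9, 13 characters in each block.

zzzzzzzzzzssssssssmmmmmcccccccccvvvvvvvvvvvvv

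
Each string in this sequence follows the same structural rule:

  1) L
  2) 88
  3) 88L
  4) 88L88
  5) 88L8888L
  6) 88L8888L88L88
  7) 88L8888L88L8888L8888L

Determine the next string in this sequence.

This is a Fibonacci-style word recurrence s(k) = s(k−1)·s(k−2): e.g. 88·L = 88L.
Continuing: 88L8888L88L8888L8888L · 88L8888L88L88 gives term 8.

88L8888L88L8888L8888L88L8888L88L88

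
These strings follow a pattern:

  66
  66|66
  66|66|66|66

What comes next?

s(k+1) = s(k)·|·s(k) — each term doubles the last with '|' between the halves.
One more doubling of 66|66|66|66 gives the answer.

66|66|66|66|66|66|66|66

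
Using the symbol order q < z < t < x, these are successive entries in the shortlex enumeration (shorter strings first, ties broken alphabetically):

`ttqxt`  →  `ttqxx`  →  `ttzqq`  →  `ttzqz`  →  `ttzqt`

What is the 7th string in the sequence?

ttzzq

Stepping forward 2 times from ttzqt: ttzqt → ttzqx, then the target.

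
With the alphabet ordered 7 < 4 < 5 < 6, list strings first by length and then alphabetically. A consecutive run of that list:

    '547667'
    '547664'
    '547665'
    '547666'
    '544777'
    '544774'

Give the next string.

544775

Find the rightmost character of 544774 below 6, bump it to the next letter, and reset everything to its right to 7.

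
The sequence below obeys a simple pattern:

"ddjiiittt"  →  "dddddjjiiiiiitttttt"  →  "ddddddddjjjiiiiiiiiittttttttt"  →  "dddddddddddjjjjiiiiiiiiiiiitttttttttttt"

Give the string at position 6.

dddddddddddddddddjjjjjjiiiiiiiiiiiiiiiiiitttttttttttttttttt

The n-th term is 3n-1 d's then n j's then 3n i's then 3n t's (n = 1, 2, …).
Setting n = 6 gives 17, 6, 18, 18 characters in each block.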